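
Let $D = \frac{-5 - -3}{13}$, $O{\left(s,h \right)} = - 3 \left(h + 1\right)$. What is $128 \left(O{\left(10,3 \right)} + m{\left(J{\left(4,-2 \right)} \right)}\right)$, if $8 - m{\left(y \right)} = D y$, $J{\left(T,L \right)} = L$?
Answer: $- \frac{7168}{13} \approx -551.38$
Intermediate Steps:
$O{\left(s,h \right)} = -3 - 3 h$ ($O{\left(s,h \right)} = - 3 \left(1 + h\right) = -3 - 3 h$)
$D = - \frac{2}{13}$ ($D = \left(-5 + 3\right) \frac{1}{13} = \left(-2\right) \frac{1}{13} = - \frac{2}{13} \approx -0.15385$)
$m{\left(y \right)} = 8 + \frac{2 y}{13}$ ($m{\left(y \right)} = 8 - - \frac{2 y}{13} = 8 + \frac{2 y}{13}$)
$128 \left(O{\left(10,3 \right)} + m{\left(J{\left(4,-2 \right)} \right)}\right) = 128 \left(\left(-3 - 9\right) + \left(8 + \frac{2}{13} \left(-2\right)\right)\right) = 128 \left(\left(-3 - 9\right) + \left(8 - \frac{4}{13}\right)\right) = 128 \left(-12 + \frac{100}{13}\right) = 128 \left(- \frac{56}{13}\right) = - \frac{7168}{13}$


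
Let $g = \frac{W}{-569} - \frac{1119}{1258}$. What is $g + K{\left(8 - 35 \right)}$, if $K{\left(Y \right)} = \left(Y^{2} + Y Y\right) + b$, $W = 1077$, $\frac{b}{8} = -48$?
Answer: $\frac{766779771}{715802} \approx 1071.2$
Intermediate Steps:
$b = -384$ ($b = 8 \left(-48\right) = -384$)
$K{\left(Y \right)} = -384 + 2 Y^{2}$ ($K{\left(Y \right)} = \left(Y^{2} + Y Y\right) - 384 = \left(Y^{2} + Y^{2}\right) - 384 = 2 Y^{2} - 384 = -384 + 2 Y^{2}$)
$g = - \frac{1991577}{715802}$ ($g = \frac{1077}{-569} - \frac{1119}{1258} = 1077 \left(- \frac{1}{569}\right) - \frac{1119}{1258} = - \frac{1077}{569} - \frac{1119}{1258} = - \frac{1991577}{715802} \approx -2.7823$)
$g + K{\left(8 - 35 \right)} = - \frac{1991577}{715802} - \left(384 - 2 \left(8 - 35\right)^{2}\right) = - \frac{1991577}{715802} - \left(384 - 2 \left(-27\right)^{2}\right) = - \frac{1991577}{715802} + \left(-384 + 2 \cdot 729\right) = - \frac{1991577}{715802} + \left(-384 + 1458\right) = - \frac{1991577}{715802} + 1074 = \frac{766779771}{715802}$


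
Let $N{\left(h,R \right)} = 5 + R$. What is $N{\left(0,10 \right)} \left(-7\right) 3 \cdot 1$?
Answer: $-315$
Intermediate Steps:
$N{\left(0,10 \right)} \left(-7\right) 3 \cdot 1 = \left(5 + 10\right) \left(-7\right) 3 \cdot 1 = 15 \left(\left(-21\right) 1\right) = 15 \left(-21\right) = -315$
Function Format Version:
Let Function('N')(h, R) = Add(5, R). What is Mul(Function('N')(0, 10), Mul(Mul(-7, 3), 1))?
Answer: -315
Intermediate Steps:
Mul(Function('N')(0, 10), Mul(Mul(-7, 3), 1)) = Mul(Add(5, 10), Mul(Mul(-7, 3), 1)) = Mul(15, Mul(-21, 1)) = Mul(15, -21) = -315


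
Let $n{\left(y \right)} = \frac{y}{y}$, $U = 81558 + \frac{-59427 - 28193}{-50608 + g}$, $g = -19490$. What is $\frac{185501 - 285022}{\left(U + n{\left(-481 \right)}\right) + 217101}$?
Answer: $- \frac{3488111529}{10467778150} \approx -0.33322$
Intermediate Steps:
$U = \frac{2858570152}{35049}$ ($U = 81558 + \frac{-59427 - 28193}{-50608 - 19490} = 81558 - \frac{87620}{-70098} = 81558 - - \frac{43810}{35049} = 81558 + \frac{43810}{35049} = \frac{2858570152}{35049} \approx 81559.0$)
$n{\left(y \right)} = 1$
$\frac{185501 - 285022}{\left(U + n{\left(-481 \right)}\right) + 217101} = \frac{185501 - 285022}{\left(\frac{2858570152}{35049} + 1\right) + 217101} = - \frac{99521}{\frac{2858605201}{35049} + 217101} = - \frac{99521}{\frac{10467778150}{35049}} = \left(-99521\right) \frac{35049}{10467778150} = - \frac{3488111529}{10467778150}$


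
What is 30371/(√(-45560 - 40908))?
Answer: -30371*I*√21617/43234 ≈ -103.28*I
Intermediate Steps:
30371/(√(-45560 - 40908)) = 30371/(√(-86468)) = 30371/((2*I*√21617)) = 30371*(-I*√21617/43234) = -30371*I*√21617/43234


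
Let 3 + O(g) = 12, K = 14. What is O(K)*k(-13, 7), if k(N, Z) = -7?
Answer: -63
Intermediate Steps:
O(g) = 9 (O(g) = -3 + 12 = 9)
O(K)*k(-13, 7) = 9*(-7) = -63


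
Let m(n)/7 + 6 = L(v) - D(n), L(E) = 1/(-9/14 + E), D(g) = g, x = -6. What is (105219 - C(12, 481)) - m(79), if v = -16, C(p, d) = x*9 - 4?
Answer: 24668274/233 ≈ 1.0587e+5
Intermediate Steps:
C(p, d) = -58 (C(p, d) = -6*9 - 4 = -54 - 4 = -58)
L(E) = 1/(-9/14 + E) (L(E) = 1/(-9*1/14 + E) = 1/(-9/14 + E))
m(n) = -9884/233 - 7*n (m(n) = -42 + 7*(14/(-9 + 14*(-16)) - n) = -42 + 7*(14/(-9 - 224) - n) = -42 + 7*(14/(-233) - n) = -42 + 7*(14*(-1/233) - n) = -42 + 7*(-14/233 - n) = -42 + (-98/233 - 7*n) = -9884/233 - 7*n)
(105219 - C(12, 481)) - m(79) = (105219 - 1*(-58)) - (-9884/233 - 7*79) = (105219 + 58) - (-9884/233 - 553) = 105277 - 1*(-138733/233) = 105277 + 138733/233 = 24668274/233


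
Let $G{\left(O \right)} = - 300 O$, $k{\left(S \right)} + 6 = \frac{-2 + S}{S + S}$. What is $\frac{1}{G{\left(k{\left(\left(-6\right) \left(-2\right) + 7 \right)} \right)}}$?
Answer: $\frac{19}{31650} \approx 0.00060032$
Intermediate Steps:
$k{\left(S \right)} = -6 + \frac{-2 + S}{2 S}$ ($k{\left(S \right)} = -6 + \frac{-2 + S}{S + S} = -6 + \frac{-2 + S}{2 S}$)
$\frac{1}{G{\left(k{\left(\left(-6\right) \left(-2\right) + 7 \right)} \right)}} = \frac{1}{\left(-300\right) \left(- \frac{11}{2} - \frac{1}{\left(-6\right) \left(-2\right) + 7}\right)} = \frac{1}{\left(-300\right) \left(- \frac{11}{2} - \frac{1}{12 + 7}\right)} = \frac{1}{\left(-300\right) \left(- \frac{11}{2} - \frac{1}{19}\right)} = \frac{1}{\left(-300\right) \left(- \frac{211}{38}\right)} = \frac{1}{\frac{31650}{19}} = \frac{19}{31650}$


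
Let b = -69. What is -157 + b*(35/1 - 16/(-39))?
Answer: -33804/13 ≈ -2600.3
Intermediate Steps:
-157 + b*(35/1 - 16/(-39)) = -157 - 69*(35/1 - 16/(-39)) = -157 - 69*(35*1 - 16*(-1/39)) = -157 - 69*(35 + 16/39) = -157 - 69*1381/39 = -157 - 31763/13 = -33804/13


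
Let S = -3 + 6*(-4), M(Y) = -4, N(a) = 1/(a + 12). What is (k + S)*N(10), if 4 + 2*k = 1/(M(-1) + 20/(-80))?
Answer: -45/34 ≈ -1.3235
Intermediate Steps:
N(a) = 1/(12 + a)
S = -27 (S = -3 - 24 = -27)
k = -36/17 (k = -2 + 1/(2*(-4 + 20/(-80))) = -2 + 1/(2*(-4 + 20*(-1/80))) = -2 + 1/(2*(-4 - 1/4)) = -2 + 1/(2*(-17/4)) = -2 + (1/2)*(-4/17) = -2 - 2/17 = -36/17 ≈ -2.1176)
(k + S)*N(10) = (-36/17 - 27)/(12 + 10) = -495/17/22 = -495/17*1/22 = -45/34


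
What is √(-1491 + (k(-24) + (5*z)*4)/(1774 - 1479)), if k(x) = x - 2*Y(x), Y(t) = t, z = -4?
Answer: I*√129770795/295 ≈ 38.616*I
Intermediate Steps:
k(x) = -x (k(x) = x - 2*x = -x)
√(-1491 + (k(-24) + (5*z)*4)/(1774 - 1479)) = √(-1491 + (-1*(-24) + (5*(-4))*4)/(1774 - 1479)) = √(-1491 + (24 - 20*4)/295) = √(-1491 + (24 - 80)*(1/295)) = √(-1491 - 56*1/295) = √(-1491 - 56/295) = √(-439901/295) = I*√129770795/295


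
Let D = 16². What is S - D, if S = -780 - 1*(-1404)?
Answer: 368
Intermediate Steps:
D = 256
S = 624 (S = -780 + 1404 = 624)
S - D = 624 - 1*256 = 624 - 256 = 368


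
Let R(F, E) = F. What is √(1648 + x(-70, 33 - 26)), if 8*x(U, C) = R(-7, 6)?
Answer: √26354/4 ≈ 40.585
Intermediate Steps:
x(U, C) = -7/8 (x(U, C) = (⅛)*(-7) = -7/8)
√(1648 + x(-70, 33 - 26)) = √(1648 - 7/8) = √(13177/8) = √26354/4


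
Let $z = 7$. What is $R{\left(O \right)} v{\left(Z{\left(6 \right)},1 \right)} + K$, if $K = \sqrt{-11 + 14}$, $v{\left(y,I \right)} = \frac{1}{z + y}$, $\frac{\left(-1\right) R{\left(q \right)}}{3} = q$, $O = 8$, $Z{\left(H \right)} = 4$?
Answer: $- \frac{24}{11} + \sqrt{3} \approx -0.44977$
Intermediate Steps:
$R{\left(q \right)} = - 3 q$
$v{\left(y,I \right)} = \frac{1}{7 + y}$
$K = \sqrt{3} \approx 1.732$
$R{\left(O \right)} v{\left(Z{\left(6 \right)},1 \right)} + K = \frac{\left(-3\right) 8}{7 + 4} + \sqrt{3} = - \frac{24}{11} + \sqrt{3}$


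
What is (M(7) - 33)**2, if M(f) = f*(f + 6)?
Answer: 3364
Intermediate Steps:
M(f) = f*(6 + f)
(M(7) - 33)**2 = (7*(6 + 7) - 33)**2 = (7*13 - 33)**2 = (91 - 33)**2 = 58**2 = 3364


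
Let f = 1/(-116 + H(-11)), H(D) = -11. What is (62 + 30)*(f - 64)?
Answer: -747868/127 ≈ -5888.7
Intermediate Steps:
f = -1/127 (f = 1/(-116 - 11) = 1/(-127) = -1/127 ≈ -0.0078740)
(62 + 30)*(f - 64) = (62 + 30)*(-1/127 - 64) = 92*(-8129/127) = -747868/127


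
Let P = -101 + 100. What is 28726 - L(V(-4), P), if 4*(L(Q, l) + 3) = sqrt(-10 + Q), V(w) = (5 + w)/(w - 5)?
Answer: 28729 - I*sqrt(91)/12 ≈ 28729.0 - 0.79495*I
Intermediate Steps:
V(w) = (5 + w)/(-5 + w)
P = -1
L(Q, l) = -3 + sqrt(-10 + Q)/4
28726 - L(V(-4), P) = 28726 - (-3 + sqrt(-10 + (5 - 4)/(-5 - 4))/4) = 28726 - (-3 + sqrt(-10 + 1/(-9))/4) = 28726 - (-3 + sqrt(-10 - 1/9*1)/4) = 28726 - (-3 + sqrt(-10 - 1/9)/4) = 28726 - (-3 + sqrt(-91/9)/4) = 28726 - (-3 + (I*sqrt(91)/3)/4) = 28726 - (-3 + I*sqrt(91)/12) = 28726 + (3 - I*sqrt(91)/12) = 28729 - I*sqrt(91)/12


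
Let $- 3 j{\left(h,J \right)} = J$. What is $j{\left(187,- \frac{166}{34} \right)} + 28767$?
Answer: $\frac{1467200}{51} \approx 28769.0$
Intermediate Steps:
$j{\left(h,J \right)} = - \frac{J}{3}$
$j{\left(187,- \frac{166}{34} \right)} + 28767 = - \frac{\left(-166\right) \frac{1}{34}}{3} + 28767 = \left(- \frac{1}{3}\right) \left(- \frac{83}{17}\right) + 28767 = \frac{83}{51} + 28767 = \frac{1467200}{51}$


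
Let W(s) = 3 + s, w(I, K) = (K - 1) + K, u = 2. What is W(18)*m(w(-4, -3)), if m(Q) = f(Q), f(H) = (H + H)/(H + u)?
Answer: 294/5 ≈ 58.800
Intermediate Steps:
w(I, K) = -1 + 2*K (w(I, K) = (-1 + K) + K = -1 + 2*K)
f(H) = 2*H/(2 + H) (f(H) = (H + H)/(H + 2) = (2*H)/(2 + H) = 2*H/(2 + H))
m(Q) = 2*Q/(2 + Q)
W(18)*m(w(-4, -3)) = (3 + 18)*(2*(-1 + 2*(-3))/(2 + (-1 + 2*(-3)))) = 21*(2*(-1 - 6)/(2 + (-1 - 6))) = 21*(2*(-7)/(2 - 7)) = 21*(2*(-7)/(-5)) = 21*(2*(-7)*(-1/5)) = 21*(14/5) = 294/5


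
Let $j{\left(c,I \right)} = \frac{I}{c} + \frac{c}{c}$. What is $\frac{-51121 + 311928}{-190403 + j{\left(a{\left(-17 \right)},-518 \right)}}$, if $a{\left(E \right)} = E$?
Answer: $- \frac{4433719}{3236316} \approx -1.37$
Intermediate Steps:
$j{\left(c,I \right)} = 1 + \frac{I}{c}$ ($j{\left(c,I \right)} = \frac{I}{c} + 1 = 1 + \frac{I}{c}$)
$\frac{-51121 + 311928}{-190403 + j{\left(a{\left(-17 \right)},-518 \right)}} = \frac{-51121 + 311928}{-190403 + \frac{-518 - 17}{-17}} = \frac{260807}{-190403 - - \frac{535}{17}} = \frac{260807}{-190403 + \frac{535}{17}} = \frac{260807}{- \frac{3236316}{17}} = 260807 \left(- \frac{17}{3236316}\right) = - \frac{4433719}{3236316}$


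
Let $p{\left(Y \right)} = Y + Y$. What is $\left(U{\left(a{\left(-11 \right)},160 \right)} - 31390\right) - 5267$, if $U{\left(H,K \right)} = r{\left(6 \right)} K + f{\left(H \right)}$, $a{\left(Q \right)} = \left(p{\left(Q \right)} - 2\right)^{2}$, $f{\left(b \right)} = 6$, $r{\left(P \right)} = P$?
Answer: $-35691$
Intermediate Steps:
$p{\left(Y \right)} = 2 Y$
$a{\left(Q \right)} = \left(-2 + 2 Q\right)^{2}$ ($a{\left(Q \right)} = \left(2 Q - 2\right)^{2} = \left(-2 + 2 Q\right)^{2}$)
$U{\left(H,K \right)} = 6 + 6 K$ ($U{\left(H,K \right)} = 6 K + 6 = 6 + 6 K$)
$\left(U{\left(a{\left(-11 \right)},160 \right)} - 31390\right) - 5267 = \left(\left(6 + 6 \cdot 160\right) - 31390\right) - 5267 = \left(\left(6 + 960\right) - 31390\right) - 5267 = \left(966 - 31390\right) - 5267 = -30424 - 5267 = -35691$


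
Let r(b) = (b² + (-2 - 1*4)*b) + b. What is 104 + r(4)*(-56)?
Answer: 328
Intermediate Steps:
r(b) = b² - 5*b (r(b) = (b² + (-2 - 4)*b) + b = (b² - 6*b) + b = b² - 5*b)
104 + r(4)*(-56) = 104 + (4*(-5 + 4))*(-56) = 104 + (4*(-1))*(-56) = 104 - 4*(-56) = 104 + 224 = 328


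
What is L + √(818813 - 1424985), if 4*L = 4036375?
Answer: 4036375/4 + 2*I*√151543 ≈ 1.0091e+6 + 778.57*I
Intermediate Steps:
L = 4036375/4 (L = (¼)*4036375 = 4036375/4 ≈ 1.0091e+6)
L + √(818813 - 1424985) = 4036375/4 + √(818813 - 1424985) = 4036375/4 + √(-606172) = 4036375/4 + 2*I*√151543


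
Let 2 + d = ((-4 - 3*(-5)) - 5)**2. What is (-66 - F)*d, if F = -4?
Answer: -2108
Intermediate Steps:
d = 34 (d = -2 + ((-4 - 3*(-5)) - 5)**2 = -2 + ((-4 + 15) - 5)**2 = -2 + (11 - 5)**2 = -2 + 6**2 = -2 + 36 = 34)
(-66 - F)*d = (-66 - 1*(-4))*34 = (-66 + 4)*34 = -62*34 = -2108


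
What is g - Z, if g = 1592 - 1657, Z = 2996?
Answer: -3061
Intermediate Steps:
g = -65
g - Z = -65 - 1*2996 = -65 - 2996 = -3061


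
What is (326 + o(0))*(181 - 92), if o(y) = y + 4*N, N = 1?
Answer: 29370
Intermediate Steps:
o(y) = 4 + y (o(y) = y + 4*1 = y + 4 = 4 + y)
(326 + o(0))*(181 - 92) = (326 + (4 + 0))*(181 - 92) = (326 + 4)*89 = 330*89 = 29370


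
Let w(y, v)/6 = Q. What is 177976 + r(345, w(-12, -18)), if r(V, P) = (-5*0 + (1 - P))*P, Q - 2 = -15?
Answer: 171814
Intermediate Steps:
Q = -13 (Q = 2 - 15 = -13)
w(y, v) = -78 (w(y, v) = 6*(-13) = -78)
r(V, P) = P*(1 - P) (r(V, P) = (0 + (1 - P))*P = (1 - P)*P = P*(1 - P))
177976 + r(345, w(-12, -18)) = 177976 - 78*(1 - 1*(-78)) = 177976 - 78*(1 + 78) = 177976 - 78*79 = 177976 - 6162 = 171814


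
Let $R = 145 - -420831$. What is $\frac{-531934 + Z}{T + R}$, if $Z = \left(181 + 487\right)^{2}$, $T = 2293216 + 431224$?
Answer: $- \frac{14285}{524236} \approx -0.027249$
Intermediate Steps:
$T = 2724440$
$Z = 446224$ ($Z = 668^{2} = 446224$)
$R = 420976$ ($R = 145 + 420831 = 420976$)
$\frac{-531934 + Z}{T + R} = \frac{-531934 + 446224}{2724440 + 420976} = - \frac{85710}{3145416} = \left(-85710\right) \frac{1}{3145416} = - \frac{14285}{524236}$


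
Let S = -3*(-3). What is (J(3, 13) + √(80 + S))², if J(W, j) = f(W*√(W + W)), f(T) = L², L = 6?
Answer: (36 + √89)² ≈ 2064.2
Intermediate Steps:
S = 9
f(T) = 36 (f(T) = 6² = 36)
J(W, j) = 36
(J(3, 13) + √(80 + S))² = (36 + √(80 + 9))² = (36 + √89)²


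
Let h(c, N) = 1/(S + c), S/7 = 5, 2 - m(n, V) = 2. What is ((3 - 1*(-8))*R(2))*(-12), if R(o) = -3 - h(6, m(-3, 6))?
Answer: 16368/41 ≈ 399.22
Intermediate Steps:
m(n, V) = 0 (m(n, V) = 2 - 1*2 = 2 - 2 = 0)
S = 35 (S = 7*5 = 35)
h(c, N) = 1/(35 + c)
R(o) = -124/41 (R(o) = -3 - 1/(35 + 6) = -3 - 1/41 = -124/41)
((3 - 1*(-8))*R(2))*(-12) = ((3 - 1*(-8))*(-124/41))*(-12) = ((3 + 8)*(-124/41))*(-12) = (11*(-124/41))*(-12) = -1364/41*(-12) = 16368/41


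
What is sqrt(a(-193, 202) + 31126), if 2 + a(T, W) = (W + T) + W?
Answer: sqrt(31335) ≈ 177.02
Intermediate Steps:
a(T, W) = -2 + T + 2*W (a(T, W) = -2 + ((W + T) + W) = -2 + ((T + W) + W) = -2 + (T + 2*W) = -2 + T + 2*W)
sqrt(a(-193, 202) + 31126) = sqrt((-2 - 193 + 2*202) + 31126) = sqrt((-2 - 193 + 404) + 31126) = sqrt(209 + 31126) = sqrt(31335)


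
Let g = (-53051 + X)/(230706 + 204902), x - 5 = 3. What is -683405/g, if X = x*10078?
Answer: -297696685240/27573 ≈ -1.0797e+7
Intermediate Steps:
x = 8 (x = 5 + 3 = 8)
X = 80624 (X = 8*10078 = 80624)
g = 27573/435608 (g = (-53051 + 80624)/(230706 + 204902) = 27573/435608 ≈ 0.063298)
-683405/g = -683405/27573/435608 = -683405*435608/27573 = -297696685240/27573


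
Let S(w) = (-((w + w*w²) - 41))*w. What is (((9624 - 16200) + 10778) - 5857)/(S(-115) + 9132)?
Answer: 1655/174909433 ≈ 9.4620e-6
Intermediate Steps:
S(w) = w*(41 - w - w³) (S(w) = (-((w + w³) - 41))*w = (-(-41 + w + w³))*w = (41 - w - w³)*w = w*(41 - w - w³))
(((9624 - 16200) + 10778) - 5857)/(S(-115) + 9132) = (((9624 - 16200) + 10778) - 5857)/(-115*(41 - 1*(-115) - 1*(-115)³) + 9132) = ((-6576 + 10778) - 5857)/(-115*(41 + 115 - 1*(-1520875)) + 9132) = (4202 - 5857)/(-115*(41 + 115 + 1520875) + 9132) = -1655/(-115*1521031 + 9132) = -1655/(-174918565 + 9132) = -1655/(-174909433) = -1655*(-1/174909433) = 1655/174909433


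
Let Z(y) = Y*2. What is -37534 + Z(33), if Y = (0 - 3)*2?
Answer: -37546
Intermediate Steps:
Y = -6 (Y = -3*2 = -6)
Z(y) = -12 (Z(y) = -6*2 = -12)
-37534 + Z(33) = -37534 - 12 = -37546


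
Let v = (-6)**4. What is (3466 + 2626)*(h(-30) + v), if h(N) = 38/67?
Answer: 529212040/67 ≈ 7.8987e+6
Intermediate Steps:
v = 1296
h(N) = 38/67 (h(N) = 38*(1/67) = 38/67)
(3466 + 2626)*(h(-30) + v) = (3466 + 2626)*(38/67 + 1296) = 6092*(86870/67) = 529212040/67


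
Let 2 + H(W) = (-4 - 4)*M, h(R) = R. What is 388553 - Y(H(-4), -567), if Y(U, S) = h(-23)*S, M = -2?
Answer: 375512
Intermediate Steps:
H(W) = 14 (H(W) = -2 + (-4 - 4)*(-2) = -2 - 8*(-2) = -2 + 16 = 14)
Y(U, S) = -23*S
388553 - Y(H(-4), -567) = 388553 - (-23)*(-567) = 388553 - 1*13041 = 388553 - 13041 = 375512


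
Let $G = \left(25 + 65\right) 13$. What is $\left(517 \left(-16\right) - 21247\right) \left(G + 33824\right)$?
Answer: $-1032987886$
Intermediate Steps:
$G = 1170$ ($G = 90 \cdot 13 = 1170$)
$\left(517 \left(-16\right) - 21247\right) \left(G + 33824\right) = \left(517 \left(-16\right) - 21247\right) \left(1170 + 33824\right) = \left(-8272 - 21247\right) 34994 = \left(-29519\right) 34994 = -1032987886$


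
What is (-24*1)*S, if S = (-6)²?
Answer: -864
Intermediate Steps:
S = 36
(-24*1)*S = -24*1*36 = -24*36 = -864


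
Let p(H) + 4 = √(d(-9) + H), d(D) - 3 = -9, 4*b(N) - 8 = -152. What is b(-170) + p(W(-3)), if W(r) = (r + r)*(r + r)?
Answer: -40 + √30 ≈ -34.523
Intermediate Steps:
b(N) = -36 (b(N) = 2 + (¼)*(-152) = 2 - 38 = -36)
W(r) = 4*r² (W(r) = (2*r)*(2*r) = 4*r²)
d(D) = -6 (d(D) = 3 - 9 = -6)
p(H) = -4 + √(-6 + H)
b(-170) + p(W(-3)) = -36 + (-4 + √(-6 + 4*(-3)²)) = -36 + (-4 + √(-6 + 4*9)) = -36 + (-4 + √(-6 + 36)) = -36 + (-4 + √30) = -40 + √30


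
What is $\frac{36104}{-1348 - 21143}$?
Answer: $- \frac{36104}{22491} \approx -1.6053$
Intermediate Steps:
$\frac{36104}{-1348 - 21143} = \frac{36104}{-22491} = 36104 \left(- \frac{1}{22491}\right) = - \frac{36104}{22491}$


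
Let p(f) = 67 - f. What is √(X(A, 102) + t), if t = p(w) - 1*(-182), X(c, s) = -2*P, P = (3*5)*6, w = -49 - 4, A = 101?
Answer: √122 ≈ 11.045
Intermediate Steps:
w = -53
P = 90 (P = 15*6 = 90)
X(c, s) = -180 (X(c, s) = -2*90 = -180)
t = 302 (t = (67 - 1*(-53)) - 1*(-182) = (67 + 53) + 182 = 120 + 182 = 302)
√(X(A, 102) + t) = √(-180 + 302) = √122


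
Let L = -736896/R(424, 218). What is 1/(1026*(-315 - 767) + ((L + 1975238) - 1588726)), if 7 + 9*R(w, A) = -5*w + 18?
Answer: -37/26657588 ≈ -1.3880e-6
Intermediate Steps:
R(w, A) = 11/9 - 5*w/9 (R(w, A) = -7/9 + (-5*w + 18)/9 = -7/9 + (18 - 5*w)/9 = -7/9 + (2 - 5*w/9) = 11/9 - 5*w/9)
L = 116352/37 (L = -736896/(11/9 - 5/9*424) = -736896/(11/9 - 2120/9) = -736896/(-703/3) = -736896*(-3/703) = 116352/37 ≈ 3144.6)
1/(1026*(-315 - 767) + ((L + 1975238) - 1588726)) = 1/(1026*(-315 - 767) + ((116352/37 + 1975238) - 1588726)) = 1/(1026*(-1082) + (73200158/37 - 1588726)) = 1/(-1110132 + 14417296/37) = 1/(-26657588/37) = -37/26657588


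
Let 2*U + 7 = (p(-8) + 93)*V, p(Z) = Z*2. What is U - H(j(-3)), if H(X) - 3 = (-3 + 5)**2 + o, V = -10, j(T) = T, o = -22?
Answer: -747/2 ≈ -373.50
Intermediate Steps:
p(Z) = 2*Z
H(X) = -15 (H(X) = 3 + ((-3 + 5)**2 - 22) = 3 + (2**2 - 22) = 3 + (4 - 22) = 3 - 18 = -15)
U = -777/2 (U = -7/2 + ((2*(-8) + 93)*(-10))/2 = -7/2 + ((-16 + 93)*(-10))/2 = -7/2 + (77*(-10))/2 = -7/2 + (1/2)*(-770) = -7/2 - 385 = -777/2 ≈ -388.50)
U - H(j(-3)) = -777/2 - 1*(-15) = -777/2 + 15 = -747/2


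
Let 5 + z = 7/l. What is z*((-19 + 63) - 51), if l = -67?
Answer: 2394/67 ≈ 35.731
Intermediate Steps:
z = -342/67 (z = -5 + 7/(-67) = -5 + 7*(-1/67) = -5 - 7/67 = -342/67 ≈ -5.1045)
z*((-19 + 63) - 51) = -342*((-19 + 63) - 51)/67 = -342*(44 - 51)/67 = -342/67*(-7) = 2394/67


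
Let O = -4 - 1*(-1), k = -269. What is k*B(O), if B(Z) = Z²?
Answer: -2421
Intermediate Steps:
O = -3 (O = -4 + 1 = -3)
k*B(O) = -269*(-3)² = -269*9 = -2421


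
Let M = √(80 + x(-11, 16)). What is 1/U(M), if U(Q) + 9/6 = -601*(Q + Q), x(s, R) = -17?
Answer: 2/121363533 - 4808*√7/121363533 ≈ -0.00010480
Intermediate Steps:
M = 3*√7 (M = √(80 - 17) = √63 = 3*√7 ≈ 7.9373)
U(Q) = -3/2 - 1202*Q (U(Q) = -3/2 - 601*(Q + Q) = -3/2 - 1202*Q)
1/U(M) = 1/(-3/2 - 3606*√7)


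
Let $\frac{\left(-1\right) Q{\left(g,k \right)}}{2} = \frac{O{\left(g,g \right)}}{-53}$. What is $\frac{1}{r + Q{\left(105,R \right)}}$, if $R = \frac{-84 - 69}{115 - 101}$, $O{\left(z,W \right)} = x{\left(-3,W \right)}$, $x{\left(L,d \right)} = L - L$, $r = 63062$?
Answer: $\frac{1}{63062} \approx 1.5857 \cdot 10^{-5}$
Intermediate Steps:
$x{\left(L,d \right)} = 0$
$O{\left(z,W \right)} = 0$
$R = - \frac{153}{14} \approx -10.929$
$Q{\left(g,k \right)} = 0$ ($Q{\left(g,k \right)} = - 2 \frac{0}{-53} = - 2 \cdot 0 \left(- \frac{1}{53}\right) = \left(-2\right) 0 = 0$)
$\frac{1}{r + Q{\left(105,R \right)}} = \frac{1}{63062 + 0} = \frac{1}{63062}$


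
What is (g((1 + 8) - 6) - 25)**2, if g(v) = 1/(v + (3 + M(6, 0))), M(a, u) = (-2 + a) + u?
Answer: 62001/100 ≈ 620.01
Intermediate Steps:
M(a, u) = -2 + a + u
g(v) = 1/(7 + v) (g(v) = 1/(v + (3 + (-2 + 6 + 0))) = 1/(v + (3 + 4)) = 1/(v + 7) = 1/(7 + v))
(g((1 + 8) - 6) - 25)**2 = (1/(7 + ((1 + 8) - 6)) - 25)**2 = (1/(7 + (9 - 6)) - 25)**2 = (1/(7 + 3) - 25)**2 = (1/10 - 25)**2 = (-249/10)**2 = 62001/100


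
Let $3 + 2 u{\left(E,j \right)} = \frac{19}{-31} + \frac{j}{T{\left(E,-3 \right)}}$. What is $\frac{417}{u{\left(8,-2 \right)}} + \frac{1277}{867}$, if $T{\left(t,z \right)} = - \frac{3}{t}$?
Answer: $\frac{33725287}{69360} \approx 486.24$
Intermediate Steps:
$u{\left(E,j \right)} = - \frac{56}{31} - \frac{E j}{6}$ ($u{\left(E,j \right)} = - \frac{3}{2} + \frac{\frac{19}{-31} + \frac{j}{\left(-3\right) \frac{1}{E}}}{2} = - \frac{3}{2} + \frac{19 \left(- \frac{1}{31}\right) + j \left(- \frac{E}{3}\right)}{2} = - \frac{3}{2} + \frac{- \frac{19}{31} - \frac{E j}{3}}{2} = - \frac{3}{2} - \left(\frac{19}{62} + \frac{E j}{6}\right) = - \frac{56}{31} - \frac{E j}{6}$)
$\frac{417}{u{\left(8,-2 \right)}} + \frac{1277}{867} = \frac{417}{- \frac{56}{31} - \frac{4}{3} \left(-2\right)} + \frac{1277}{867} = \frac{417}{- \frac{56}{31} + \frac{8}{3}} + 1277 \cdot \frac{1}{867} = \frac{417}{\frac{80}{93}} + \frac{1277}{867} = 417 \cdot \frac{93}{80} + \frac{1277}{867} = \frac{38781}{80} + \frac{1277}{867} = \frac{33725287}{69360}$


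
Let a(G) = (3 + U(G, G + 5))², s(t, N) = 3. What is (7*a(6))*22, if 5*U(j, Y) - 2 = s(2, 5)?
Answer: 2464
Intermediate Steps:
U(j, Y) = 1 (U(j, Y) = ⅖ + (⅕)*3 = ⅖ + ⅗ = 1)
a(G) = 16 (a(G) = (3 + 1)² = 4² = 16)
(7*a(6))*22 = (7*16)*22 = 112*22 = 2464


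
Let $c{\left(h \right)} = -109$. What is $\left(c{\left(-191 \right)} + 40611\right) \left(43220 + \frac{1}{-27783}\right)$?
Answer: $\frac{6947720364574}{3969} \approx 1.7505 \cdot 10^{9}$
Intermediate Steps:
$\left(c{\left(-191 \right)} + 40611\right) \left(43220 + \frac{1}{-27783}\right) = \left(-109 + 40611\right) \left(43220 + \frac{1}{-27783}\right) = 40502 \left(43220 - \frac{1}{27783}\right) = 40502 \cdot \frac{1200781259}{27783} = \frac{6947720364574}{3969}$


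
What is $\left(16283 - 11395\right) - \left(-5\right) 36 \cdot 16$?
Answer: $7768$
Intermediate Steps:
$\left(16283 - 11395\right) - \left(-5\right) 36 \cdot 16 = 4888 - \left(-180\right) 16 = 4888 - -2880 = 4888 + 2880 = 7768$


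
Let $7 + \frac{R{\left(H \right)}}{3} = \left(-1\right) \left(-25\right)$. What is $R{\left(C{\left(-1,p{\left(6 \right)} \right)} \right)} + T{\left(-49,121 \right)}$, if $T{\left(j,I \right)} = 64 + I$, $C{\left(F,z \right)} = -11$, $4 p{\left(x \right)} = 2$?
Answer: $239$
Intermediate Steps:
$p{\left(x \right)} = \frac{1}{2}$ ($p{\left(x \right)} = \frac{1}{4} \cdot 2 = \frac{1}{2}$)
$R{\left(H \right)} = 54$ ($R{\left(H \right)} = -21 + 3 \left(\left(-1\right) \left(-25\right)\right) = -21 + 3 \cdot 25 = -21 + 75 = 54$)
$R{\left(C{\left(-1,p{\left(6 \right)} \right)} \right)} + T{\left(-49,121 \right)} = 54 + \left(64 + 121\right) = 54 + 185 = 239$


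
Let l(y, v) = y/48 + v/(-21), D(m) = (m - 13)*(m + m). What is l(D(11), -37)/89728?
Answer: 71/7537152 ≈ 9.4200e-6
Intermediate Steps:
D(m) = 2*m*(-13 + m) (D(m) = (-13 + m)*(2*m) = 2*m*(-13 + m))
l(y, v) = -v/21 + y/48 (l(y, v) = y*(1/48) + v*(-1/21) = y/48 - v/21 = -v/21 + y/48)
l(D(11), -37)/89728 = (-1/21*(-37) + (2*11*(-13 + 11))/48)/89728 = (37/21 + (2*11*(-2))/48)*(1/89728) = (37/21 + (1/48)*(-44))*(1/89728) = (37/21 - 11/12)*(1/89728) = (71/84)*(1/89728) = 71/7537152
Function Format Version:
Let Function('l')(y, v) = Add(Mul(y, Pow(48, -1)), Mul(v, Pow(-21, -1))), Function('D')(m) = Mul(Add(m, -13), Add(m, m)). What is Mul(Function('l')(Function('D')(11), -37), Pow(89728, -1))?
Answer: Rational(71, 7537152) ≈ 9.4200e-6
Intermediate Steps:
Function('D')(m) = Mul(2, m, Add(-13, m)) (Function('D')(m) = Mul(Add(-13, m), Mul(2, m)) = Mul(2, m, Add(-13, m)))
Function('l')(y, v) = Add(Mul(Rational(-1, 21), v), Mul(Rational(1, 48), y)) (Function('l')(y, v) = Add(Mul(y, Rational(1, 48)), Mul(v, Rational(-1, 21))) = Add(Mul(Rational(1, 48), y), Mul(Rational(-1, 21), v)) = Add(Mul(Rational(-1, 21), v), Mul(Rational(1, 48), y)))
Mul(Function('l')(Function('D')(11), -37), Pow(89728, -1)) = Mul(Add(Mul(Rational(-1, 21), -37), Mul(Rational(1, 48), Mul(2, 11, Add(-13, 11)))), Pow(89728, -1)) = Mul(Add(Rational(37, 21), Mul(Rational(1, 48), Mul(2, 11, -2))), Rational(1, 89728)) = Mul(Add(Rational(37, 21), Mul(Rational(1, 48), -44)), Rational(1, 89728)) = Mul(Add(Rational(37, 21), Rational(-11, 12)), Rational(1, 89728)) = Mul(Rational(71, 84), Rational(1, 89728)) = Rational(71, 7537152)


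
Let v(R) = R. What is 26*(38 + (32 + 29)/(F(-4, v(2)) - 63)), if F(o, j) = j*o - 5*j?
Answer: 78442/81 ≈ 968.42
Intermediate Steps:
F(o, j) = -5*j + j*o
26*(38 + (32 + 29)/(F(-4, v(2)) - 63)) = 26*(38 + (32 + 29)/(2*(-5 - 4) - 63)) = 26*(38 + 61/(2*(-9) - 63)) = 26*(38 + 61/(-18 - 63)) = 26*(38 + 61/(-81)) = 26*(38 + 61*(-1/81)) = 26*(38 - 61/81) = 26*(3017/81) = 78442/81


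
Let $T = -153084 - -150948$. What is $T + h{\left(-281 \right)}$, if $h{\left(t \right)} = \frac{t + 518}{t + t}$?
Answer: $- \frac{1200669}{562} \approx -2136.4$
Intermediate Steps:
$T = -2136$ ($T = -153084 + 150948 = -2136$)
$h{\left(t \right)} = \frac{518 + t}{2 t}$
$T + h{\left(-281 \right)} = -2136 + \frac{518 - 281}{2 \left(-281\right)} = -2136 + \frac{1}{2} \left(- \frac{1}{281}\right) 237 = -2136 - \frac{237}{562} = - \frac{1200669}{562}$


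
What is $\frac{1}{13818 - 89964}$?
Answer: $- \frac{1}{76146} \approx -1.3133 \cdot 10^{-5}$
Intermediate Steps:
$\frac{1}{13818 - 89964} = \frac{1}{-76146} = - \frac{1}{76146}$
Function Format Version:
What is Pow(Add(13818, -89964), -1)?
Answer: Rational(-1, 76146) ≈ -1.3133e-5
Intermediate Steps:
Pow(Add(13818, -89964), -1) = Pow(-76146, -1) = Rational(-1, 76146)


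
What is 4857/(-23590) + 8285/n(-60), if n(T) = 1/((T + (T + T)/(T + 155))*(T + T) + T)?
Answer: 27076693908717/448210 ≈ 6.0411e+7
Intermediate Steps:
n(T) = 1/(T + 2*T*(T + 2*T/(155 + T))) (n(T) = 1/((T + (2*T)/(155 + T))*(2*T) + T) = 1/((T + 2*T/(155 + T))*(2*T) + T) = 1/(2*T*(T + 2*T/(155 + T)) + T) = 1/(T + 2*T*(T + 2*T/(155 + T))))
4857/(-23590) + 8285/n(-60) = 4857/(-23590) + 8285/(((155 - 60)/((-60)*(155 + 2*(-60)² + 315*(-60))))) = 4857*(-1/23590) + 8285/((-1/60*95/(155 + 2*3600 - 18900))) = -4857/23590 + 8285/((-1/60*95/(155 + 7200 - 18900))) = -4857/23590 + 8285/((-1/60*95/(-11545))) = -4857/23590 + 8285/((-1/60*(-1/11545)*95)) = -4857/23590 + 8285/(19/138540) = -4857/23590 + 8285*(138540/19) = -4857/23590 + 1147803900/19 = 27076693908717/448210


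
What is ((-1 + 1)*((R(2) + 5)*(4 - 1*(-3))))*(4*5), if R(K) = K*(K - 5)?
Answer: 0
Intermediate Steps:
R(K) = K*(-5 + K)
((-1 + 1)*((R(2) + 5)*(4 - 1*(-3))))*(4*5) = ((-1 + 1)*((2*(-5 + 2) + 5)*(4 - 1*(-3))))*(4*5) = (0*((2*(-3) + 5)*(4 + 3)))*20 = (0*((-6 + 5)*7))*20 = (0*(-1*7))*20 = (0*(-7))*20 = 0*20 = 0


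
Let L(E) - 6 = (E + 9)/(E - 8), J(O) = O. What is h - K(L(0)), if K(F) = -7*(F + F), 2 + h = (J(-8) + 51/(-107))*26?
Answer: -65973/428 ≈ -154.14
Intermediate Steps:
L(E) = 6 + (9 + E)/(-8 + E) (L(E) = 6 + (E + 9)/(E - 8) = 6 + (9 + E)/(-8 + E))
h = -23796/107 (h = -2 + (-8 + 51/(-107))*26 = -2 + (-8 + 51*(-1/107))*26 = -2 + (-8 - 51/107)*26 = -2 - 907/107*26 = -2 - 23582/107 = -23796/107 ≈ -222.39)
K(F) = -14*F
h - K(L(0)) = -23796/107 - (-14)*(-39 + 7*0)/(-8 + 0) = -23796/107 - (-14)*(-39 + 0)/(-8) = -23796/107 - (-14)*(-⅛*(-39)) = -23796/107 - (-14)*39/8 = -23796/107 - 1*(-273/4) = -23796/107 + 273/4 = -65973/428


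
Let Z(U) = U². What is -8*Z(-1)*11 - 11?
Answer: -99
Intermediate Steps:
-8*Z(-1)*11 - 11 = -8*(-1)²*11 - 11 = -8*1*11 - 11 = -8*11 - 11 = -88 - 11 = -99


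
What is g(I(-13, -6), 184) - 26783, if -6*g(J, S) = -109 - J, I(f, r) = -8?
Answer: -160597/6 ≈ -26766.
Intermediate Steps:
g(J, S) = 109/6 + J/6 (g(J, S) = -(-109 - J)/6 = 109/6 + J/6)
g(I(-13, -6), 184) - 26783 = (109/6 + (⅙)*(-8)) - 26783 = (109/6 - 4/3) - 26783 = 101/6 - 26783 = -160597/6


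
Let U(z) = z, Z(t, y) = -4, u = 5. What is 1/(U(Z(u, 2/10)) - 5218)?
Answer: -1/5222 ≈ -0.00019150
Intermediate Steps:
1/(U(Z(u, 2/10)) - 5218) = 1/(-4 - 5218) = 1/(-5222) = -1/5222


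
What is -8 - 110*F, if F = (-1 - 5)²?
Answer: -3968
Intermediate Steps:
F = 36 (F = (-6)² = 36)
-8 - 110*F = -8 - 110*36 = -8 - 3960 = -3968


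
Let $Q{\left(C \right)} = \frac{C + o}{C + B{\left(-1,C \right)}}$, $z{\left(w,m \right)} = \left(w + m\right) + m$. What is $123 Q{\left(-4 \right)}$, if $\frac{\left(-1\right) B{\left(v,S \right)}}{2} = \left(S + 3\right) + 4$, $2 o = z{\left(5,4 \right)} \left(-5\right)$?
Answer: $\frac{8979}{20} \approx 448.95$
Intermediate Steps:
$z{\left(w,m \right)} = w + 2 m$ ($z{\left(w,m \right)} = \left(m + w\right) + m = w + 2 m$)
$o = - \frac{65}{2}$ ($o = \frac{\left(5 + 2 \cdot 4\right) \left(-5\right)}{2} = \frac{\left(5 + 8\right) \left(-5\right)}{2} = \frac{13 \left(-5\right)}{2} = \frac{1}{2} \left(-65\right) = - \frac{65}{2} \approx -32.5$)
$B{\left(v,S \right)} = -14 - 2 S$ ($B{\left(v,S \right)} = - 2 \left(\left(S + 3\right) + 4\right) = - 2 \left(\left(3 + S\right) + 4\right) = - 2 \left(7 + S\right) = -14 - 2 S$)
$Q{\left(C \right)} = \frac{- \frac{65}{2} + C}{-14 - C}$ ($Q{\left(C \right)} = \frac{C - \frac{65}{2}}{C - \left(14 + 2 C\right)} = \frac{- \frac{65}{2} + C}{-14 - C}$)
$123 Q{\left(-4 \right)} = 123 \frac{\frac{65}{2} - -4}{14 - 4} = 123 \frac{\frac{65}{2} + 4}{10} = 123 \cdot \frac{1}{10} \cdot \frac{73}{2} = 123 \cdot \frac{73}{20} = \frac{8979}{20}$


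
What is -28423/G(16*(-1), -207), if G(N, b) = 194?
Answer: -28423/194 ≈ -146.51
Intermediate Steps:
-28423/G(16*(-1), -207) = -28423/194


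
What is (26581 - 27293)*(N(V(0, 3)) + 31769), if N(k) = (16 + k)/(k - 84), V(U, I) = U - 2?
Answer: -972634720/43 ≈ -2.2619e+7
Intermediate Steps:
V(U, I) = -2 + U
N(k) = (16 + k)/(-84 + k)
(26581 - 27293)*(N(V(0, 3)) + 31769) = (26581 - 27293)*((16 + (-2 + 0))/(-84 + (-2 + 0)) + 31769) = -712*((16 - 2)/(-84 - 2) + 31769) = -712*(14/(-86) + 31769) = -712*(-1/86*14 + 31769) = -712*(-7/43 + 31769) = -712*1366060/43 = -972634720/43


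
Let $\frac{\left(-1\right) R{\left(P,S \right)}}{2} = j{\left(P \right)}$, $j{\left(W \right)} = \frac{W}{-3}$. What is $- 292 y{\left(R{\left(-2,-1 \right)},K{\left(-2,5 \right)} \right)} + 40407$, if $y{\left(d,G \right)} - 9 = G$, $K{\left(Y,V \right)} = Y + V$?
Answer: $36903$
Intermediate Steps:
$j{\left(W \right)} = - \frac{W}{3}$ ($j{\left(W \right)} = W \left(- \frac{1}{3}\right) = - \frac{W}{3}$)
$R{\left(P,S \right)} = \frac{2 P}{3}$ ($R{\left(P,S \right)} = - 2 \left(- \frac{P}{3}\right) = \frac{2 P}{3}$)
$K{\left(Y,V \right)} = V + Y$
$y{\left(d,G \right)} = 9 + G$
$- 292 y{\left(R{\left(-2,-1 \right)},K{\left(-2,5 \right)} \right)} + 40407 = - 292 \left(9 + \left(5 - 2\right)\right) + 40407 = - 292 \left(9 + 3\right) + 40407 = \left(-292\right) 12 + 40407 = -3504 + 40407 = 36903$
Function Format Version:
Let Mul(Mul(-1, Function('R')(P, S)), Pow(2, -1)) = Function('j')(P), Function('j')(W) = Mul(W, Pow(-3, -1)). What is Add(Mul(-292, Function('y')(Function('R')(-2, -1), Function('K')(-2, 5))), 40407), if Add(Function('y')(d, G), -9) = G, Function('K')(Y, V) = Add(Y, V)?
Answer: 36903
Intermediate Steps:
Function('j')(W) = Mul(Rational(-1, 3), W) (Function('j')(W) = Mul(W, Rational(-1, 3)) = Mul(Rational(-1, 3), W))
Function('R')(P, S) = Mul(Rational(2, 3), P) (Function('R')(P, S) = Mul(-2, Mul(Rational(-1, 3), P)) = Mul(Rational(2, 3), P))
Function('K')(Y, V) = Add(V, Y)
Function('y')(d, G) = Add(9, G)
Add(Mul(-292, Function('y')(Function('R')(-2, -1), Function('K')(-2, 5))), 40407) = Add(Mul(-292, Add(9, Add(5, -2))), 40407) = Add(Mul(-292, Add(9, 3)), 40407) = Add(Mul(-292, 12), 40407) = Add(-3504, 40407) = 36903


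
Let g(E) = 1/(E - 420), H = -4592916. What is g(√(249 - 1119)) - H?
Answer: 27139540630/5909 - I*√870/177270 ≈ 4.5929e+6 - 0.00016639*I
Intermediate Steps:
g(E) = 1/(-420 + E)
g(√(249 - 1119)) - H = 1/(-420 + √(249 - 1119)) - 1*(-4592916) = 1/(-420 + √(-870)) + 4592916 = 1/(-420 + I*√870) + 4592916 = 4592916 + 1/(-420 + I*√870)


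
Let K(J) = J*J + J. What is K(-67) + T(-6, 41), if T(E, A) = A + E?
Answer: 4457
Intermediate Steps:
K(J) = J + J**2 (K(J) = J**2 + J = J + J**2)
K(-67) + T(-6, 41) = -67*(1 - 67) + (41 - 6) = -67*(-66) + 35 = 4422 + 35 = 4457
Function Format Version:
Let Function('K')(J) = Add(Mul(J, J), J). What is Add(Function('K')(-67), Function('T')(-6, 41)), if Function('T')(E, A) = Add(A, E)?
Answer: 4457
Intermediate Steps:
Function('K')(J) = Add(J, Pow(J, 2)) (Function('K')(J) = Add(Pow(J, 2), J) = Add(J, Pow(J, 2)))
Add(Function('K')(-67), Function('T')(-6, 41)) = Add(Mul(-67, Add(1, -67)), Add(41, -6)) = Add(Mul(-67, -66), 35) = Add(4422, 35) = 4457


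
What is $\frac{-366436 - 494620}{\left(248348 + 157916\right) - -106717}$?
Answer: $- \frac{123008}{73283} \approx -1.6785$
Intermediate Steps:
$\frac{-366436 - 494620}{\left(248348 + 157916\right) - -106717} = - \frac{861056}{406264 + \left(-135483 + 242200\right)} = - \frac{861056}{406264 + 106717} = - \frac{861056}{512981} = \left(-861056\right) \frac{1}{512981} = - \frac{123008}{73283}$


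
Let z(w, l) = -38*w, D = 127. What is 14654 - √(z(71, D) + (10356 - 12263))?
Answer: 14654 - I*√4605 ≈ 14654.0 - 67.86*I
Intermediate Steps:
14654 - √(z(71, D) + (10356 - 12263)) = 14654 - √(-38*71 + (10356 - 12263)) = 14654 - √(-2698 - 1907) = 14654 - √(-4605) = 14654 - I*√4605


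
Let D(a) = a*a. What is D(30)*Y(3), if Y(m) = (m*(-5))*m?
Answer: -40500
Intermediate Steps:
D(a) = a**2
Y(m) = -5*m**2 (Y(m) = (-5*m)*m = -5*m**2)
D(30)*Y(3) = 30**2*(-5*3**2) = 900*(-5*9) = 900*(-45) = -40500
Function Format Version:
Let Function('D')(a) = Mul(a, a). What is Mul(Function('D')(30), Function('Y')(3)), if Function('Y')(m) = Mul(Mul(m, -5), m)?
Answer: -40500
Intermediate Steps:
Function('D')(a) = Pow(a, 2)
Function('Y')(m) = Mul(-5, Pow(m, 2)) (Function('Y')(m) = Mul(Mul(-5, m), m) = Mul(-5, Pow(m, 2)))
Mul(Function('D')(30), Function('Y')(3)) = Mul(Pow(30, 2), Mul(-5, Pow(3, 2))) = Mul(900, Mul(-5, 9)) = Mul(900, -45) = -40500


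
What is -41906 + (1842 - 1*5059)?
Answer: -45123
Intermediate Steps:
-41906 + (1842 - 1*5059) = -41906 + (1842 - 5059) = -41906 - 3217 = -45123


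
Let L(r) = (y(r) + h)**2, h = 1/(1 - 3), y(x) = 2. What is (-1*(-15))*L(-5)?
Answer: 135/4 ≈ 33.750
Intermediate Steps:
h = -1/2 (h = 1/(-2) = -1/2 ≈ -0.50000)
L(r) = 9/4 (L(r) = (2 - 1/2)**2 = (3/2)**2 = 9/4)
(-1*(-15))*L(-5) = -1*(-15)*(9/4) = 15*(9/4) = 135/4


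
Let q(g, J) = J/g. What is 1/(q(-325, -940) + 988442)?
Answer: 65/64248918 ≈ 1.0117e-6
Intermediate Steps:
1/(q(-325, -940) + 988442) = 1/(-940/(-325) + 988442) = 1/(-940*(-1/325) + 988442) = 1/(188/65 + 988442) = 1/(64248918/65) = 65/64248918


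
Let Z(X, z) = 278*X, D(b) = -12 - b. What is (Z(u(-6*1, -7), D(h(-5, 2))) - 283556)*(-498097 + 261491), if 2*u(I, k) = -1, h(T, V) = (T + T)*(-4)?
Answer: 67123939170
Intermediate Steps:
h(T, V) = -8*T (h(T, V) = (2*T)*(-4) = -8*T)
u(I, k) = -½ (u(I, k) = (½)*(-1) = -½)
(Z(u(-6*1, -7), D(h(-5, 2))) - 283556)*(-498097 + 261491) = (278*(-½) - 283556)*(-498097 + 261491) = (-139 - 283556)*(-236606) = -283695*(-236606) = 67123939170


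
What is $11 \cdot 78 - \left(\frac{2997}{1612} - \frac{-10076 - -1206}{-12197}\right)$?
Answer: $\frac{16847365943}{19661564} \approx 856.87$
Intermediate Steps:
$11 \cdot 78 - \left(\frac{2997}{1612} - \frac{-10076 - -1206}{-12197}\right) = 858 - \left(\frac{2997}{1612} - \left(-10076 + 1206\right) \left(- \frac{1}{12197}\right)\right) = 858 - \frac{22255969}{19661564} = \frac{16847365943}{19661564}$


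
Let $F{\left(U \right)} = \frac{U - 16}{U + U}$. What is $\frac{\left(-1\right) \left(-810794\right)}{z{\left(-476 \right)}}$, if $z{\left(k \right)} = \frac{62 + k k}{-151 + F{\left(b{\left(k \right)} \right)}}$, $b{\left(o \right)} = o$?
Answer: $- \frac{14519293555}{26969922} \approx -538.35$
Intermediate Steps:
$F{\left(U \right)} = \frac{-16 + U}{2 U}$
$z{\left(k \right)} = \frac{62 + k^{2}}{-151 + \frac{-16 + k}{2 k}}$ ($z{\left(k \right)} = \frac{62 + k k}{-151 + \frac{-16 + k}{2 k}} = \frac{62 + k^{2}}{-151 + \frac{-16 + k}{2 k}}$)
$\frac{\left(-1\right) \left(-810794\right)}{z{\left(-476 \right)}} = \frac{\left(-1\right) \left(-810794\right)}{\left(-2\right) \left(-476\right) \frac{1}{16 + 301 \left(-476\right)} \left(62 + \left(-476\right)^{2}\right)} = \frac{810794}{\left(-2\right) \left(-476\right) \frac{1}{16 - 143276} \left(62 + 226576\right)} = \frac{810794}{\left(-2\right) \left(-476\right) \frac{1}{-143260} \cdot 226638} = \frac{810794}{\left(-2\right) \left(-476\right) \left(- \frac{1}{143260}\right) 226638} = \frac{810794}{- \frac{53939844}{35815}} = 810794 \left(- \frac{35815}{53939844}\right) = - \frac{14519293555}{26969922}$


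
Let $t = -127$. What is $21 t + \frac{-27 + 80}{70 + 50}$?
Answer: $- \frac{319987}{120} \approx -2666.6$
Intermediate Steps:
$21 t + \frac{-27 + 80}{70 + 50} = 21 \left(-127\right) + \frac{-27 + 80}{70 + 50} = -2667 + \frac{53}{120} = - \frac{319987}{120}$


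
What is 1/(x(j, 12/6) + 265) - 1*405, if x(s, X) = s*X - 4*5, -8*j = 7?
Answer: -394061/973 ≈ -405.00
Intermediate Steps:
j = -7/8 (j = -⅛*7 = -7/8 ≈ -0.87500)
x(s, X) = -20 + X*s (x(s, X) = X*s - 20 = -20 + X*s)
1/(x(j, 12/6) + 265) - 1*405 = 1/((-20 + (12/6)*(-7/8)) + 265) - 1*405 = 1/((-20 + (12*(⅙))*(-7/8)) + 265) - 405 = 1/((-20 + 2*(-7/8)) + 265) - 405 = 1/((-20 - 7/4) + 265) - 405 = 1/(-87/4 + 265) - 405 = 1/(973/4) - 405 = 4/973 - 405 = -394061/973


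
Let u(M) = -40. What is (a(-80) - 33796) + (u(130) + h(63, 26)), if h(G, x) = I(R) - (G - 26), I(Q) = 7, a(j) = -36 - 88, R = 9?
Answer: -33990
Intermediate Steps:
a(j) = -124
h(G, x) = 33 - G (h(G, x) = 7 - (G - 26) = 7 - (-26 + G) = 7 + (26 - G) = 33 - G)
(a(-80) - 33796) + (u(130) + h(63, 26)) = (-124 - 33796) + (-40 + (33 - 1*63)) = -33920 + (-40 + (33 - 63)) = -33920 + (-40 - 30) = -33920 - 70 = -33990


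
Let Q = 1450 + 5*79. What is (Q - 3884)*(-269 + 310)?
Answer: -83599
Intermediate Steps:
Q = 1845 (Q = 1450 + 395 = 1845)
(Q - 3884)*(-269 + 310) = (1845 - 3884)*(-269 + 310) = -2039*41 = -83599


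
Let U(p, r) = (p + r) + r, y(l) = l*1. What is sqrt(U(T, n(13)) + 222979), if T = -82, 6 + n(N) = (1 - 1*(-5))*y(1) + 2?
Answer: 7*sqrt(4549) ≈ 472.12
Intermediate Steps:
y(l) = l
n(N) = 2 (n(N) = -6 + ((1 - 1*(-5))*1 + 2) = -6 + ((1 + 5)*1 + 2) = -6 + (6*1 + 2) = -6 + (6 + 2) = -6 + 8 = 2)
U(p, r) = p + 2*r
sqrt(U(T, n(13)) + 222979) = sqrt((-82 + 2*2) + 222979) = sqrt((-82 + 4) + 222979) = sqrt(-78 + 222979) = sqrt(222901) = 7*sqrt(4549)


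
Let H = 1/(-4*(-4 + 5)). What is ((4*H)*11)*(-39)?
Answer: 429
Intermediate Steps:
H = -1/4 (H = 1/(-4*1) = 1/(-4) = -1/4 ≈ -0.25000)
((4*H)*11)*(-39) = ((4*(-1/4))*11)*(-39) = -1*11*(-39) = -11*(-39) = 429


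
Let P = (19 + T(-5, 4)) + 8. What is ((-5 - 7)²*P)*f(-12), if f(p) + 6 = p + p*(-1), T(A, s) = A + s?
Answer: -22464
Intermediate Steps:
P = 26 (P = (19 + (-5 + 4)) + 8 = (19 - 1) + 8 = 18 + 8 = 26)
f(p) = -6 (f(p) = -6 + (p + p*(-1)) = -6 + (p - p) = -6 + 0 = -6)
((-5 - 7)²*P)*f(-12) = ((-5 - 7)²*26)*(-6) = ((-12)²*26)*(-6) = (144*26)*(-6) = 3744*(-6) = -22464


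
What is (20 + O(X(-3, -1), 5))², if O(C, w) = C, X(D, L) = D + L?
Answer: 256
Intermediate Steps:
(20 + O(X(-3, -1), 5))² = (20 + (-3 - 1))² = (20 - 4)² = 16² = 256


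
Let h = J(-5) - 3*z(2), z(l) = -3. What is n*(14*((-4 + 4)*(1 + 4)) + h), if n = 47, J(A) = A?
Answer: 188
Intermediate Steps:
h = 4 (h = -5 - 3*(-3) = -5 + 9 = 4)
n*(14*((-4 + 4)*(1 + 4)) + h) = 47*(14*((-4 + 4)*(1 + 4)) + 4) = 47*(14*(0*5) + 4) = 47*(14*0 + 4) = 47*(0 + 4) = 47*4 = 188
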